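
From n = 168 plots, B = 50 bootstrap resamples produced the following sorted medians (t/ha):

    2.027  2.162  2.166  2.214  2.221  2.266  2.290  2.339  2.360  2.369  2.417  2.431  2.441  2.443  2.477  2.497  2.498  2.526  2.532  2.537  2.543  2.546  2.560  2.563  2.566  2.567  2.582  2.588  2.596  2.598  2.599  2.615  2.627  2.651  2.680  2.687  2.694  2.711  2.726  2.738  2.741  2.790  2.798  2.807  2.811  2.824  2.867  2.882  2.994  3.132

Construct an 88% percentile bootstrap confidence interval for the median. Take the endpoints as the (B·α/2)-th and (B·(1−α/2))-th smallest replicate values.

α = 0.12; lower rank = 50 × 0.060 = 3; upper rank = 50 × 0.940 = 47.
The 3rd smallest replicate is 2.166; the 47th is 2.867.

(2.166, 2.867)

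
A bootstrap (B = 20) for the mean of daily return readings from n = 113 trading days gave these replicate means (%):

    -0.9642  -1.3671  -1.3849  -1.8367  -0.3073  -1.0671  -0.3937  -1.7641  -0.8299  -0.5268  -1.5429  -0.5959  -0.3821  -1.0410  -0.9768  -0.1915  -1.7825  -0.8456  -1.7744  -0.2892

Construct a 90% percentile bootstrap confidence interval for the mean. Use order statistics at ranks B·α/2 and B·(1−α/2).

Sorted replicates: -1.8367, -1.7825, -1.7744, -1.7641, -1.5429, -1.3849, -1.3671, -1.0671, -1.0410, -0.9768, -0.9642, -0.8456, -0.8299, -0.5959, -0.5268, -0.3937, -0.3821, -0.3073, -0.2892, -0.1915
α = 0.10; lower rank = 20 × 0.050 = 1; upper rank = 20 × 0.950 = 19.
The 1st smallest replicate is -1.8367; the 19th is -0.2892.

(-1.8367, -0.2892)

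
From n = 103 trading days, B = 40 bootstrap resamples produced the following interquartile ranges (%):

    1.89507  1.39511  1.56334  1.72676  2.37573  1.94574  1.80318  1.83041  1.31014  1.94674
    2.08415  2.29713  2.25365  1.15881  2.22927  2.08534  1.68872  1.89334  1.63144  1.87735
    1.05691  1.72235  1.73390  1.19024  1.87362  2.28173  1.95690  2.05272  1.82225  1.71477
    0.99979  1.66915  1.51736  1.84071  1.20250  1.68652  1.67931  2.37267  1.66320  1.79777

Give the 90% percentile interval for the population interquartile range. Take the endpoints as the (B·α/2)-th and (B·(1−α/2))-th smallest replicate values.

(1.05691, 2.29713)

Sorted replicates: 0.99979, 1.05691, 1.15881, 1.19024, 1.20250, 1.31014, 1.39511, 1.51736, 1.56334, 1.63144, 1.66320, 1.66915, 1.67931, 1.68652, 1.68872, 1.71477, 1.72235, 1.72676, 1.73390, 1.79777, 1.80318, 1.82225, 1.83041, 1.84071, 1.87362, 1.87735, 1.89334, 1.89507, 1.94574, 1.94674, 1.95690, 2.05272, 2.08415, 2.08534, 2.22927, 2.25365, 2.28173, 2.29713, 2.37267, 2.37573
α = 0.10; lower rank = 40 × 0.050 = 2; upper rank = 40 × 0.950 = 38.
The 2nd smallest replicate is 1.05691; the 38th is 2.29713.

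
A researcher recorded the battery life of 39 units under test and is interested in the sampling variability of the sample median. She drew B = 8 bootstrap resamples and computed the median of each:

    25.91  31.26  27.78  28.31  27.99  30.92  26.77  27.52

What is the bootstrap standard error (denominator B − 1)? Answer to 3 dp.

SE* = 1.877

Bootstrap SE is the standard deviation of the 8 replicate medians.
Mean of replicates: (25.91 + 31.26 + 27.78 + 28.31 + 27.99 + 30.92 + 26.77 + 27.52) / 8 = 226.4600 / 8 = 28.3075
Sum of squared deviations: (−2.3975)² + (+2.9525)² + (−0.5275)² + (+0.0025)² + (−0.3175)² + (+2.6125)² + (−1.5375)² + (−0.7875)² = 24.6536
Variance = 24.6536 / 7 = 3.5219
SE* = √3.5219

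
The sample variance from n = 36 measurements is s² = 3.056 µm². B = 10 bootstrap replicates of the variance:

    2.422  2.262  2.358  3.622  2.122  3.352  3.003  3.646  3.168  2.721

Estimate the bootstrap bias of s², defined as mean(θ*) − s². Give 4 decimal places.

mean(θ*) = (2.422 + 2.262 + 2.358 + 3.622 + 2.122 + 3.352 + 3.003 + 3.646 + 3.168 + 2.721) / 10 = 2.86760
bias = 2.86760 − 3.056

bias = −0.1884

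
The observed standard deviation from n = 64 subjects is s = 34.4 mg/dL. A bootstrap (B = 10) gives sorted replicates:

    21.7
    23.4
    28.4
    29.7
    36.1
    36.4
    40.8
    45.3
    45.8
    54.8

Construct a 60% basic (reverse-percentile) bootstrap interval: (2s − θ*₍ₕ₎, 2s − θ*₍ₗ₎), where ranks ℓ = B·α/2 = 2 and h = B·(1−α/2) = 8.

(23.5, 45.4)

Percentile endpoints at ranks 2 and 8: θ*₍2₎ = 23.4, θ*₍8₎ = 45.3.
Basic interval reflects these around s:
  lower = 2 × 34.4 − 45.3 = 23.5
  upper = 2 × 34.4 − 23.4 = 45.4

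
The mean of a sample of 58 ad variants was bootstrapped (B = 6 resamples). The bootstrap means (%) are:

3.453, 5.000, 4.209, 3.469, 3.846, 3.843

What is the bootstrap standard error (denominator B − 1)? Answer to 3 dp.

Bootstrap SE is the standard deviation of the 6 replicate means.
Mean of replicates: (3.453 + 5.000 + 4.209 + 3.469 + 3.846 + 3.843) / 6 = 23.8200 / 6 = 3.9700
Sum of squared deviations: (−0.5170)² + (+1.0300)² + (+0.2390)² + (−0.5010)² + (−0.1240)² + (−0.1270)² = 1.6678
Variance = 1.6678 / 5 = 0.3336
SE* = √0.3336

SE* = 0.578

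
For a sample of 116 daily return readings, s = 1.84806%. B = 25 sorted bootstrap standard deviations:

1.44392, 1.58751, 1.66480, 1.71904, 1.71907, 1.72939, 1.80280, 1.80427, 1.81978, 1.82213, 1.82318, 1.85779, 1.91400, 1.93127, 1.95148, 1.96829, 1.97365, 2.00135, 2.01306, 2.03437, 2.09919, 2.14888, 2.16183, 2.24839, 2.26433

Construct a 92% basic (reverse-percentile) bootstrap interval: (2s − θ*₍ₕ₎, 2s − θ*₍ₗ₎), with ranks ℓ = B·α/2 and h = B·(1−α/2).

Percentile endpoints at ranks 1 and 24: θ*₍1₎ = 1.44392, θ*₍24₎ = 2.24839.
Basic interval reflects these around s:
  lower = 2 × 1.84806 − 2.24839 = 1.44773
  upper = 2 × 1.84806 − 1.44392 = 2.25220

(1.44773, 2.25220)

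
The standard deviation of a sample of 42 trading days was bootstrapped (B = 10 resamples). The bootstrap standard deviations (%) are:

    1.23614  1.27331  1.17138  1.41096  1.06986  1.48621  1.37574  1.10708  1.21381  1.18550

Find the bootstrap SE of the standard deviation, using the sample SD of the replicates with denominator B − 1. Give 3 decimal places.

Bootstrap SE is the standard deviation of the 10 replicate standard deviations.
Mean of replicates: (1.23614 + 1.27331 + 1.17138 + 1.41096 + 1.06986 + 1.48621 + 1.37574 + 1.10708 + 1.21381 + 1.18550) / 10 = 12.529990 / 10 = 1.252999
Sum of squared deviations: (−0.016859)² + (+0.020311)² + (−0.081619)² + (+0.157961)² + (−0.183139)² + (+0.233211)² + (+0.122741)² + (−0.145919)² + (−0.039189)² + (−0.067499)² = 0.162687
Variance = 0.162687 / 9 = 0.018076
SE* = √0.018076

SE* = 0.134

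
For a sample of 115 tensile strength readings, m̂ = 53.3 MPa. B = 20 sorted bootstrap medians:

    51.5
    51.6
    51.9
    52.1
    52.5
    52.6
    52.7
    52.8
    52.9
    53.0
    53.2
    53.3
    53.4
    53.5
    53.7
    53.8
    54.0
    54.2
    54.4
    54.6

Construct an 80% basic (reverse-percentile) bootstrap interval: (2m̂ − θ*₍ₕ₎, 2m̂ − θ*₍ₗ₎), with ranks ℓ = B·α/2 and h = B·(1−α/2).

Percentile endpoints at ranks 2 and 18: θ*₍2₎ = 51.6, θ*₍18₎ = 54.2.
Basic interval reflects these around m̂:
  lower = 2 × 53.3 − 54.2 = 52.4
  upper = 2 × 53.3 − 51.6 = 55.0

(52.4, 55.0)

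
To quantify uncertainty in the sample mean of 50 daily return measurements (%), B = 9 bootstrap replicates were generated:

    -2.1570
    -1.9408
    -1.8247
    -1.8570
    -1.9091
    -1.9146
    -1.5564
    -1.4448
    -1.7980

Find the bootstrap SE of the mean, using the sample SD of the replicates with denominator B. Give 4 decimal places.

SE* = 0.1992

Bootstrap SE is the standard deviation of the 9 replicate means.
Mean of replicates: ((-2.1570) + (-1.9408) + (-1.8247) + (-1.8570) + (-1.9091) + (-1.9146) + (-1.5564) + (-1.4448) + (-1.7980)) / 9 = -16.40240 / 9 = -1.82249
Sum of squared deviations: (−0.33451)² + (−0.11831)² + (−0.00221)² + (−0.03451)² + (−0.08661)² + (−0.09211)² + (+0.26609)² + (+0.37769)² + (+0.02449)² = 0.35713
Variance = 0.35713 / 9 = 0.03968
SE* = √0.03968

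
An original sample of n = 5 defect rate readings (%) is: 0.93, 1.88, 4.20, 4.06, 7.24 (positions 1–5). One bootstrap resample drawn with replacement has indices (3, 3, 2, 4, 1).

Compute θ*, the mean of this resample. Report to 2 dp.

θ* = 3.05

Resample values: 4.20, 4.20, 1.88, 4.06, 0.93.
Mean = (4.20 + 4.20 + 1.88 + 4.06 + 0.93) / 5 = 15.270 / 5 = 3.05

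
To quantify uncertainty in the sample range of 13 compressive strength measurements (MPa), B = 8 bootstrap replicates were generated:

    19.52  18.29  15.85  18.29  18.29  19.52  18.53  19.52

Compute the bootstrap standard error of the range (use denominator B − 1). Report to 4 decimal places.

Bootstrap SE is the standard deviation of the 8 replicate ranges.
Mean of replicates: (19.52 + 18.29 + 15.85 + 18.29 + 18.29 + 19.52 + 18.53 + 19.52) / 8 = 147.81000 / 8 = 18.47625
Sum of squared deviations: (+1.04375)² + (−0.18625)² + (−2.62625)² + (−0.18625)² + (−0.18625)² + (+1.04375)² + (+0.05375)² + (+1.04375)² = 10.27239
Variance = 10.27239 / 7 = 1.46748
SE* = √1.46748

SE* = 1.2114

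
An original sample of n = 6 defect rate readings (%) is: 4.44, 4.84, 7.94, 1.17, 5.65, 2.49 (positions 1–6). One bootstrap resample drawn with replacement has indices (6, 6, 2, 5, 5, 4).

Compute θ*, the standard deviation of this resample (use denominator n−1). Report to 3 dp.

Resample values: 2.49, 2.49, 4.84, 5.65, 5.65, 1.17.
Mean = 3.7150; sum of squared deviations = 18.2324
s² = 18.2324 / 5 = 3.6465
s = √3.6465 = 1.910

θ* = 1.910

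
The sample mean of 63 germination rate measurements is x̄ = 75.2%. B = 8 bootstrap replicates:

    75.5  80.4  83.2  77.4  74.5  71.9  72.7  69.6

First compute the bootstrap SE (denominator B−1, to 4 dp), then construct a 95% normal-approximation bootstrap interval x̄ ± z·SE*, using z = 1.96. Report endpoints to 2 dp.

Mean of replicates = 75.6500; sum of squared deviations = 143.3400; SE* = √(143.3400/7) = 4.5252
Margin = 1.96 × 4.5252 = 8.869
Interval: 75.2 ± 8.869

(66.33, 84.07)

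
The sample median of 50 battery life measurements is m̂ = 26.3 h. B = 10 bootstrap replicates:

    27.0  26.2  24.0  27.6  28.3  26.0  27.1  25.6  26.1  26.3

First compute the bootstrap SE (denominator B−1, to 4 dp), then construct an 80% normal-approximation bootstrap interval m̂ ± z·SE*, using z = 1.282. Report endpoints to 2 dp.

Mean of replicates = 26.4200; sum of squared deviations = 12.5960; SE* = √(12.5960/9) = 1.1830
Margin = 1.282 × 1.1830 = 1.517
Interval: 26.3 ± 1.517

(24.78, 27.82)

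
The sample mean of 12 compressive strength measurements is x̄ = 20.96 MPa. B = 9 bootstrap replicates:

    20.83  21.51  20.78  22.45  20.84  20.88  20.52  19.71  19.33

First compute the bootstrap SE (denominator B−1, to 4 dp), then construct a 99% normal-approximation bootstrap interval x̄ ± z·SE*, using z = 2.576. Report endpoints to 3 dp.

(18.611, 23.309)

Mean of replicates = 20.7611; sum of squared deviations = 6.6497; SE* = √(6.6497/8) = 0.9117
Margin = 2.576 × 0.9117 = 2.3485
Interval: 20.96 ± 2.3485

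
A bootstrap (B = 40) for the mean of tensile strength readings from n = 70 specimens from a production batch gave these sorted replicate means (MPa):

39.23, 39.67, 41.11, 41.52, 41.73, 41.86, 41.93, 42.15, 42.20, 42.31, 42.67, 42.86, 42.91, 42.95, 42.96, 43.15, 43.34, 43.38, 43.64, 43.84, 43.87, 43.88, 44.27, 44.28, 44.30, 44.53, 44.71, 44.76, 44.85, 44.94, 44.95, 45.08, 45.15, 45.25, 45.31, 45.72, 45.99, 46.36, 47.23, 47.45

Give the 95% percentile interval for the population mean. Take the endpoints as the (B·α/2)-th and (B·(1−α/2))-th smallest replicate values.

(39.23, 47.23)

α = 0.05; lower rank = 40 × 0.025 = 1; upper rank = 40 × 0.975 = 39.
The 1st smallest replicate is 39.23; the 39th is 47.23.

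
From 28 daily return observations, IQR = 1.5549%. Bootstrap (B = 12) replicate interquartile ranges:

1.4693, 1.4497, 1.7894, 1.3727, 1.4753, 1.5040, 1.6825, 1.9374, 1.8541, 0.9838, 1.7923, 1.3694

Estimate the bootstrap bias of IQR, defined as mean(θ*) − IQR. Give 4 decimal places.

mean(θ*) = (1.4693 + 1.4497 + 1.7894 + 1.3727 + 1.4753 + 1.5040 + 1.6825 + 1.9374 + 1.8541 + 0.9838 + 1.7923 + 1.3694) / 12 = 1.55666
bias = 1.55666 − 1.5549

bias = +0.0018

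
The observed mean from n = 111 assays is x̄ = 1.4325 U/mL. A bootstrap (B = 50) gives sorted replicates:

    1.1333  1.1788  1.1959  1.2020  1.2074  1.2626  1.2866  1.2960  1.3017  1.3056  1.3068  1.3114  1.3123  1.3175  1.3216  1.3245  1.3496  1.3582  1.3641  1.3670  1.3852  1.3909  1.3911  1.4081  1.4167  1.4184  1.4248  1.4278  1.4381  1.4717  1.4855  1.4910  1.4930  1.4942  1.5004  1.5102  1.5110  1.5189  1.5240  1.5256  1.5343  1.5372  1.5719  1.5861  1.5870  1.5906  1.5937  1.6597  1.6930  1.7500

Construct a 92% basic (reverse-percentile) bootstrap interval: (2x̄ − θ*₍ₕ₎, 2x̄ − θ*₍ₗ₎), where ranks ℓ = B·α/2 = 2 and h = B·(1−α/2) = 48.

(1.2053, 1.6862)

Percentile endpoints at ranks 2 and 48: θ*₍2₎ = 1.1788, θ*₍48₎ = 1.6597.
Basic interval reflects these around x̄:
  lower = 2 × 1.4325 − 1.6597 = 1.2053
  upper = 2 × 1.4325 − 1.1788 = 1.6862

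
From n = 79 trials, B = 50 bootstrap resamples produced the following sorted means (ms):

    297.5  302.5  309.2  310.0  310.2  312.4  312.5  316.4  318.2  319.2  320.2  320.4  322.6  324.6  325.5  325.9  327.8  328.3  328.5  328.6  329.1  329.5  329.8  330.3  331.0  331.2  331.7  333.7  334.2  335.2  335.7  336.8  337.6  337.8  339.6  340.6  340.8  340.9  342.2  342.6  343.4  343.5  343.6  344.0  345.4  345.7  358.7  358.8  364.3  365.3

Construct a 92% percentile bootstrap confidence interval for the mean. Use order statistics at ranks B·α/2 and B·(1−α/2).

α = 0.08; lower rank = 50 × 0.040 = 2; upper rank = 50 × 0.960 = 48.
The 2nd smallest replicate is 302.5; the 48th is 358.8.

(302.5, 358.8)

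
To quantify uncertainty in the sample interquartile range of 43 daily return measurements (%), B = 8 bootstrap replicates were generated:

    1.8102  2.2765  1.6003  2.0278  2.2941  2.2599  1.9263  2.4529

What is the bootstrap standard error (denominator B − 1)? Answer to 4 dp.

Bootstrap SE is the standard deviation of the 8 replicate interquartile ranges.
Mean of replicates: (1.8102 + 2.2765 + 1.6003 + 2.0278 + 2.2941 + 2.2599 + 1.9263 + 2.4529) / 8 = 16.64800 / 8 = 2.08100
Sum of squared deviations: (−0.27080)² + (+0.19550)² + (−0.48070)² + (−0.05320)² + (+0.21310)² + (+0.17890)² + (−0.15470)² + (+0.37190)² = 0.58511
Variance = 0.58511 / 7 = 0.08359
SE* = √0.08359

SE* = 0.2891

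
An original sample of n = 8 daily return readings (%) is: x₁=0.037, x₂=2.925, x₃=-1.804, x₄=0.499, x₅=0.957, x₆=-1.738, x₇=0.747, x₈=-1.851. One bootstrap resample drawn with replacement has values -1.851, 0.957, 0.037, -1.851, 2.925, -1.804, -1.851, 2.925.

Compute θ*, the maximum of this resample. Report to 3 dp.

θ* = 2.925

Maximum = 2.925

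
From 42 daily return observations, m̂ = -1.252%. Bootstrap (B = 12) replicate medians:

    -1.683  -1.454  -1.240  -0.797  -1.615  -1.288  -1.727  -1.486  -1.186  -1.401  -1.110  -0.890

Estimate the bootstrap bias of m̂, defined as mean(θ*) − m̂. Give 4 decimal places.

bias = −0.0711

mean(θ*) = ((-1.683) + (-1.454) + (-1.240) + (-0.797) + (-1.615) + (-1.288) + (-1.727) + (-1.486) + (-1.186) + (-1.401) + (-1.110) + (-0.890)) / 12 = -1.32308
bias = -1.32308 − -1.252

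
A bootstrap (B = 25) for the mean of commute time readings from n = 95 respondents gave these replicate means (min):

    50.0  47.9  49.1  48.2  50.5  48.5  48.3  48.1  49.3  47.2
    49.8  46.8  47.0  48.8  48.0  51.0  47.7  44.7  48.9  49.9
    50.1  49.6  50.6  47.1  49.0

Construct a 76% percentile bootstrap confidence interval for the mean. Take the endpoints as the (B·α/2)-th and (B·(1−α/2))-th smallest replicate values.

(47.0, 50.1)

Sorted replicates: 44.7, 46.8, 47.0, 47.1, 47.2, 47.7, 47.9, 48.0, 48.1, 48.2, 48.3, 48.5, 48.8, 48.9, 49.0, 49.1, 49.3, 49.6, 49.8, 49.9, 50.0, 50.1, 50.5, 50.6, 51.0
α = 0.24; lower rank = 25 × 0.120 = 3; upper rank = 25 × 0.880 = 22.
The 3rd smallest replicate is 47.0; the 22nd is 50.1.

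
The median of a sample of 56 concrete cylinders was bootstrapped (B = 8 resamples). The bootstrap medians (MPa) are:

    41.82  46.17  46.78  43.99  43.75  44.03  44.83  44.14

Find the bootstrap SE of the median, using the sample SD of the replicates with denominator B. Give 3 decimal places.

Bootstrap SE is the standard deviation of the 8 replicate medians.
Mean of replicates: (41.82 + 46.17 + 46.78 + 43.99 + 43.75 + 44.03 + 44.83 + 44.14) / 8 = 355.5100 / 8 = 44.4387
Sum of squared deviations: (−2.6187)² + (+1.7313)² + (+2.3413)² + (−0.4487)² + (−0.6887)² + (−0.4087)² + (+0.3912)² + (−0.2987)² = 16.4217
Variance = 16.4217 / 8 = 2.0527
SE* = √2.0527

SE* = 1.433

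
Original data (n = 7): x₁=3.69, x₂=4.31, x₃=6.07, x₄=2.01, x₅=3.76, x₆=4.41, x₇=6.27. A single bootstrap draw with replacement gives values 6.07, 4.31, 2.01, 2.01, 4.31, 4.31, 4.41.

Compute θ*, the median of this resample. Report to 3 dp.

Sorted: 2.01, 2.01, 4.31, 4.31, 4.31, 4.41, 6.07
Median = middle value = 4.310

θ* = 4.310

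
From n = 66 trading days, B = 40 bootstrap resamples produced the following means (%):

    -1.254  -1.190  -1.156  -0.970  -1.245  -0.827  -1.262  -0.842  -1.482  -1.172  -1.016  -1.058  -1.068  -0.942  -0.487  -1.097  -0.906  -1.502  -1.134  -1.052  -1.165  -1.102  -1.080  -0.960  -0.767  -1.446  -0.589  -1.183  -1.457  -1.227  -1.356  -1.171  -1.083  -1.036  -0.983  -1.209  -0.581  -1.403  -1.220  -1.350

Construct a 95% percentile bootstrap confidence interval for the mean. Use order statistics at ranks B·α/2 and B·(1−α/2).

(-1.502, -0.581)

Sorted replicates: -1.502, -1.482, -1.457, -1.446, -1.403, -1.356, -1.350, -1.262, -1.254, -1.245, -1.227, -1.220, -1.209, -1.190, -1.183, -1.172, -1.171, -1.165, -1.156, -1.134, -1.102, -1.097, -1.083, -1.080, -1.068, -1.058, -1.052, -1.036, -1.016, -0.983, -0.970, -0.960, -0.942, -0.906, -0.842, -0.827, -0.767, -0.589, -0.581, -0.487
α = 0.05; lower rank = 40 × 0.025 = 1; upper rank = 40 × 0.975 = 39.
The 1st smallest replicate is -1.502; the 39th is -0.581.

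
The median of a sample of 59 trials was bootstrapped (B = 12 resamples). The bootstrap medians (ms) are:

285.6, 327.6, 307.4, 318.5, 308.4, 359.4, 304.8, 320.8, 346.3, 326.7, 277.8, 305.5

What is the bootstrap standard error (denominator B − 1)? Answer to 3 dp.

Bootstrap SE is the standard deviation of the 12 replicate medians.
Mean of replicates: (285.6 + 327.6 + 307.4 + 318.5 + 308.4 + 359.4 + 304.8 + 320.8 + 346.3 + 326.7 + 277.8 + 305.5) / 12 = 3788.8000 / 12 = 315.7333
Sum of squared deviations: (−30.1333)² + (+11.8667)² + (−8.3333)² + (+2.7667)² + (−7.3333)² + (+43.6667)² + (−10.9333)² + (+5.0667)² + (+30.5667)² + (+10.9667)² + (−37.9333)² + (−10.2333)² = 5829.9467
Variance = 5829.9467 / 11 = 529.9952
SE* = √529.9952

SE* = 23.022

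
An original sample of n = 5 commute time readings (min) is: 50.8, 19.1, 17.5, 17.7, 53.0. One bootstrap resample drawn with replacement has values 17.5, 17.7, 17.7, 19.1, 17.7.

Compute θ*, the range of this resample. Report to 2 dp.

Range = 19.1 − 17.5 = 1.60

θ* = 1.60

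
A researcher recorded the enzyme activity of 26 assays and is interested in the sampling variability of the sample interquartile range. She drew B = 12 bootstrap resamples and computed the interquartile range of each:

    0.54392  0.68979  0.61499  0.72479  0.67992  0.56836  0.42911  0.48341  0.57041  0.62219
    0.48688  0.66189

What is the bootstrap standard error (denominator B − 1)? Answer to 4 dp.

SE* = 0.0924

Bootstrap SE is the standard deviation of the 12 replicate interquartile ranges.
Mean of replicates: (0.54392 + 0.68979 + 0.61499 + 0.72479 + 0.67992 + 0.56836 + 0.42911 + 0.48341 + 0.57041 + 0.62219 + 0.48688 + 0.66189) / 12 = 7.075660 / 12 = 0.589638
Sum of squared deviations: (−0.045718)² + (+0.100152)² + (+0.025352)² + (+0.135152)² + (+0.090282)² + (−0.021278)² + (−0.160528)² + (−0.106228)² + (−0.019228)² + (+0.032552)² + (−0.102758)² + (+0.072252)² = 0.093895
Variance = 0.093895 / 11 = 0.008536
SE* = √0.008536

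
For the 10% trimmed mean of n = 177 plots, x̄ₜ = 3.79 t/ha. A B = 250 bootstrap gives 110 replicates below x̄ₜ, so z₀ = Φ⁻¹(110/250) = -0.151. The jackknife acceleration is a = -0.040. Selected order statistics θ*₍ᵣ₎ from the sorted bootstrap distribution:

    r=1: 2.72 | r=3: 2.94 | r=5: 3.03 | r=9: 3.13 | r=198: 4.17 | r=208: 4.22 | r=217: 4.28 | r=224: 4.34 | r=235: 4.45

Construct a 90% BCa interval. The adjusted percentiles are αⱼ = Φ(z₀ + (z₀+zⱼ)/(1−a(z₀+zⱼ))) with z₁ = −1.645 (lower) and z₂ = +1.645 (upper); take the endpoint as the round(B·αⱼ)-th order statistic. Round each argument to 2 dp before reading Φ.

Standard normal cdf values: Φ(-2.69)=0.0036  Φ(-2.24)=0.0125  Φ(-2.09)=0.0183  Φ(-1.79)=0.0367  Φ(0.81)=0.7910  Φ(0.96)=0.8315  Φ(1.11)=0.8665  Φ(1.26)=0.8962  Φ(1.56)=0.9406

Lower: z₀ + z₁ = -0.151 + (-1.645) = -1.796; 1 − a(z₀+z₁) = 1 − (-0.040)(-1.796) = 0.9282; argument = -0.151 + (-1.796)/0.9282 = -2.0860 → -2.09.
α₁ = Φ(-2.09) = 0.0183; rank = round(250 × 0.0183) = 5; θ*₍5₎ = 3.03.
Upper: z₀ + z₂ = 1.494; 1 − a(z₀+z₂) = 1.0598; argument = 1.2588 → 1.26; α₂ = 0.8962; rank = 224; θ*₍224₎ = 4.34.

(3.03, 4.34)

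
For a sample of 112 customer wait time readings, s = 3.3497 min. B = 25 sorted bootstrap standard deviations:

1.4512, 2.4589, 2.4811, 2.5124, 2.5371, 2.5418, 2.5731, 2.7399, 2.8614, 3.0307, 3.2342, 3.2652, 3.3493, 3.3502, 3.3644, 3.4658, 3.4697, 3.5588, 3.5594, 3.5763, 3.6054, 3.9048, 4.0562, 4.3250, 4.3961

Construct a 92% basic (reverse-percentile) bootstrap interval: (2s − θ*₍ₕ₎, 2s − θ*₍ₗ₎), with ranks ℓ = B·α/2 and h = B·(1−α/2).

(2.3744, 5.2482)

Percentile endpoints at ranks 1 and 24: θ*₍1₎ = 1.4512, θ*₍24₎ = 4.3250.
Basic interval reflects these around s:
  lower = 2 × 3.3497 − 4.3250 = 2.3744
  upper = 2 × 3.3497 − 1.4512 = 5.2482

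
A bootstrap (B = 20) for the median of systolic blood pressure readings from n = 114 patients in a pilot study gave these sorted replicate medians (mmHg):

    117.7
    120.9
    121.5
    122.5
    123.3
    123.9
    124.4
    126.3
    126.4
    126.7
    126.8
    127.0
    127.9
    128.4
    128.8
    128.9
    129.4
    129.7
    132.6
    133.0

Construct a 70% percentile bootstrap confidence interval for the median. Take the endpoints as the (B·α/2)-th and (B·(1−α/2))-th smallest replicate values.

(121.5, 129.4)

α = 0.30; lower rank = 20 × 0.150 = 3; upper rank = 20 × 0.850 = 17.
The 3rd smallest replicate is 121.5; the 17th is 129.4.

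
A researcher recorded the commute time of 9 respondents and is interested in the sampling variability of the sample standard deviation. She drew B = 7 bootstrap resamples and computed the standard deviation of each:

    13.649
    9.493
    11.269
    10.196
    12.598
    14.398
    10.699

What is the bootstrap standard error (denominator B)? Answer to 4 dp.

Bootstrap SE is the standard deviation of the 7 replicate standard deviations.
Mean of replicates: (13.649 + 9.493 + 11.269 + 10.196 + 12.598 + 14.398 + 10.699) / 7 = 82.30200 / 7 = 11.75743
Sum of squared deviations: (+1.89157)² + (−2.26443)² + (−0.48843)² + (−1.56143)² + (+0.84057)² + (+2.64057)² + (−1.05843)² = 20.18175
Variance = 20.18175 / 7 = 2.88311
SE* = √2.88311

SE* = 1.6980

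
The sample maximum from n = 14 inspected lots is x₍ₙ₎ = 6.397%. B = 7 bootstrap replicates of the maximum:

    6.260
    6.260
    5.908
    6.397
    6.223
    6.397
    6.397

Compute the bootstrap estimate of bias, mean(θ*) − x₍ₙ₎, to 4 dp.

mean(θ*) = (6.260 + 6.260 + 5.908 + 6.397 + 6.223 + 6.397 + 6.397) / 7 = 6.26314
bias = 6.26314 − 6.397

bias = −0.1339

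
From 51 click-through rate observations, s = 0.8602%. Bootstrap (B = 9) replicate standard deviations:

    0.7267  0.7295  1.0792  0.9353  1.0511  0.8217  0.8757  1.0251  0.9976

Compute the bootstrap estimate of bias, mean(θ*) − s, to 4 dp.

bias = +0.0556

mean(θ*) = (0.7267 + 0.7295 + 1.0792 + 0.9353 + 1.0511 + 0.8217 + 0.8757 + 1.0251 + 0.9976) / 9 = 0.91577
bias = 0.91577 − 0.8602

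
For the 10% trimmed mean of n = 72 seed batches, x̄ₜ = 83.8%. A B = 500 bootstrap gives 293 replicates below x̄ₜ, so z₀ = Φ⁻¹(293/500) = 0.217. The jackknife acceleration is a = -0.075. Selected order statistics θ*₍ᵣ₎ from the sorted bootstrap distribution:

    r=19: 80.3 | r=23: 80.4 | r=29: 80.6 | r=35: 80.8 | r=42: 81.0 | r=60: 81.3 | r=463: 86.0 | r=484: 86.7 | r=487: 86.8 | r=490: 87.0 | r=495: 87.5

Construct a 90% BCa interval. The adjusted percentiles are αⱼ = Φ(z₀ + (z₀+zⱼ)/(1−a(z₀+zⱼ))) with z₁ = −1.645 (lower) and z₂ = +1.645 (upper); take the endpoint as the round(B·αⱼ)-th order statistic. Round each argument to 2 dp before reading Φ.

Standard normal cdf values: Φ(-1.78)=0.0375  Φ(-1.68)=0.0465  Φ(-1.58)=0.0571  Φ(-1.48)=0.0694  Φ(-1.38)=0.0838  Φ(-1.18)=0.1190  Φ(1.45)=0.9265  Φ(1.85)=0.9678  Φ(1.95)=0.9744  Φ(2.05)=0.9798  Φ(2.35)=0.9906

(81.0, 86.7)

Lower: z₀ + z₁ = 0.217 + (-1.645) = -1.428; 1 − a(z₀+z₁) = 1 − (-0.075)(-1.428) = 0.8929; argument = 0.217 + (-1.428)/0.8929 = -1.3823 → -1.38.
α₁ = Φ(-1.38) = 0.0838; rank = round(500 × 0.0838) = 42; θ*₍42₎ = 81.0.
Upper: z₀ + z₂ = 1.862; 1 − a(z₀+z₂) = 1.1397; argument = 1.8508 → 1.85; α₂ = 0.9678; rank = 484; θ*₍484₎ = 86.7.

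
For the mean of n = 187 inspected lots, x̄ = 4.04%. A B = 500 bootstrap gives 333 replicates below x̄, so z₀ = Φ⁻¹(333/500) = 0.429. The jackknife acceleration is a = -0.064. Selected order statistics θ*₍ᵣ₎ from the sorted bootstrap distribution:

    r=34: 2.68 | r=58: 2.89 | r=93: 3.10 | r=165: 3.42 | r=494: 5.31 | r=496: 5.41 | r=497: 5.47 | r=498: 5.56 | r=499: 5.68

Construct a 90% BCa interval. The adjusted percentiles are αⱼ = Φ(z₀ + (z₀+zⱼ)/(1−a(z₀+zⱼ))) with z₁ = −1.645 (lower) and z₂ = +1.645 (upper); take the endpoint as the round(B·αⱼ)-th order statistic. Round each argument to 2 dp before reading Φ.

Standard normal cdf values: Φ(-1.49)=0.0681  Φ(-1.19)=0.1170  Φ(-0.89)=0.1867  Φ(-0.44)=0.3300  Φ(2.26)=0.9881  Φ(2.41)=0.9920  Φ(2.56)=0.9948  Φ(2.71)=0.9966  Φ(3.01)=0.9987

(3.10, 5.31)

Lower: z₀ + z₁ = 0.429 + (-1.645) = -1.216; 1 − a(z₀+z₁) = 1 − (-0.064)(-1.216) = 0.9222; argument = 0.429 + (-1.216)/0.9222 = -0.8896 → -0.89.
α₁ = Φ(-0.89) = 0.1867; rank = round(500 × 0.1867) = 93; θ*₍93₎ = 3.10.
Upper: z₀ + z₂ = 2.074; 1 − a(z₀+z₂) = 1.1327; argument = 2.2600 → 2.26; α₂ = 0.9881; rank = 494; θ*₍494₎ = 5.31.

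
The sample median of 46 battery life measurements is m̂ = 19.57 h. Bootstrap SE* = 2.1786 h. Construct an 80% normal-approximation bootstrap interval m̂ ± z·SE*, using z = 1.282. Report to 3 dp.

(16.777, 22.363)

Margin = 1.282 × 2.1786 = 2.7930
Interval: 19.57 ± 2.7930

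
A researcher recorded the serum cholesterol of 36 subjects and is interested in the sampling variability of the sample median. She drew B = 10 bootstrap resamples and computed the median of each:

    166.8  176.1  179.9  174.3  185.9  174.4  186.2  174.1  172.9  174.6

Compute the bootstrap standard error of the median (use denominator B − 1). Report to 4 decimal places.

Bootstrap SE is the standard deviation of the 10 replicate medians.
Mean of replicates: (166.8 + 176.1 + 179.9 + 174.3 + 185.9 + 174.4 + 186.2 + 174.1 + 172.9 + 174.6) / 10 = 1765.20000 / 10 = 176.52000
Sum of squared deviations: (−9.72000)² + (−0.42000)² + (+3.38000)² + (−2.22000)² + (+9.38000)² + (−2.12000)² + (+9.68000)² + (−2.42000)² + (−3.62000)² + (−1.92000)² = 319.83600
Variance = 319.83600 / 9 = 35.53733
SE* = √35.53733

SE* = 5.9613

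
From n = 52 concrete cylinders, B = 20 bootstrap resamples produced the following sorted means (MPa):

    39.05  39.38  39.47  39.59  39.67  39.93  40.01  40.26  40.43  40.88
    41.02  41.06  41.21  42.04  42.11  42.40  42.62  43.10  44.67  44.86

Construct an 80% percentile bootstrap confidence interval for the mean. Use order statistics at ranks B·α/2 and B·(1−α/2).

(39.38, 43.10)

α = 0.20; lower rank = 20 × 0.100 = 2; upper rank = 20 × 0.900 = 18.
The 2nd smallest replicate is 39.38; the 18th is 43.10.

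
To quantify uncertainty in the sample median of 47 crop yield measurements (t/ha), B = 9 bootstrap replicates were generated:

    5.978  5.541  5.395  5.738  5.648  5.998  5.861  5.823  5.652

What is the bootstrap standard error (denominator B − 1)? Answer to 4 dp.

Bootstrap SE is the standard deviation of the 9 replicate medians.
Mean of replicates: (5.978 + 5.541 + 5.395 + 5.738 + 5.648 + 5.998 + 5.861 + 5.823 + 5.652) / 9 = 51.63400 / 9 = 5.73711
Sum of squared deviations: (+0.24089)² + (−0.19611)² + (−0.34211)² + (+0.00089)² + (−0.08911)² + (+0.26089)² + (+0.12389)² + (+0.08589)² + (−0.08511)² = 0.31950
Variance = 0.31950 / 8 = 0.03994
SE* = √0.03994

SE* = 0.1998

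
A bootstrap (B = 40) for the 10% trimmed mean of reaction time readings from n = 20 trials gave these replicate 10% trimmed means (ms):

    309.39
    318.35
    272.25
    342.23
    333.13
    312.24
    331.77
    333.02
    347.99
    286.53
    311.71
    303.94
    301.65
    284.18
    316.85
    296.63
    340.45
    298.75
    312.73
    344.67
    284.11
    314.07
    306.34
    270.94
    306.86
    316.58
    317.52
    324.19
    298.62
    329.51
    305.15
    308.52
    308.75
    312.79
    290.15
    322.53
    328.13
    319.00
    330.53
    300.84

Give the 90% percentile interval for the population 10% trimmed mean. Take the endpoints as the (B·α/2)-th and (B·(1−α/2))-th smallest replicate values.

(272.25, 342.23)

Sorted replicates: 270.94, 272.25, 284.11, 284.18, 286.53, 290.15, 296.63, 298.62, 298.75, 300.84, 301.65, 303.94, 305.15, 306.34, 306.86, 308.52, 308.75, 309.39, 311.71, 312.24, 312.73, 312.79, 314.07, 316.58, 316.85, 317.52, 318.35, 319.00, 322.53, 324.19, 328.13, 329.51, 330.53, 331.77, 333.02, 333.13, 340.45, 342.23, 344.67, 347.99
α = 0.10; lower rank = 40 × 0.050 = 2; upper rank = 40 × 0.950 = 38.
The 2nd smallest replicate is 272.25; the 38th is 342.23.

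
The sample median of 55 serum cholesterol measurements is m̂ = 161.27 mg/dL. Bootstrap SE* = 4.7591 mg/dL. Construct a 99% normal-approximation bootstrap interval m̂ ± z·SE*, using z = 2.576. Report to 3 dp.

(149.011, 173.529)

Margin = 2.576 × 4.7591 = 12.2594
Interval: 161.27 ± 12.2594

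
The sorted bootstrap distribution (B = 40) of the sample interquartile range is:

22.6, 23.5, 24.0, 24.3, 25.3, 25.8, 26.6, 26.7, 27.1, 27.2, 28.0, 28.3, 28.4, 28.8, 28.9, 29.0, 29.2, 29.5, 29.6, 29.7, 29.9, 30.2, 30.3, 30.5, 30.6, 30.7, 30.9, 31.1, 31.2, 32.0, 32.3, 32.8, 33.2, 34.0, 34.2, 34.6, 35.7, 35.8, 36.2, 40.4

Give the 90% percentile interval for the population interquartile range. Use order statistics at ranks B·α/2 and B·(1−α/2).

α = 0.10; lower rank = 40 × 0.050 = 2; upper rank = 40 × 0.950 = 38.
The 2nd smallest replicate is 23.5; the 38th is 35.8.

(23.5, 35.8)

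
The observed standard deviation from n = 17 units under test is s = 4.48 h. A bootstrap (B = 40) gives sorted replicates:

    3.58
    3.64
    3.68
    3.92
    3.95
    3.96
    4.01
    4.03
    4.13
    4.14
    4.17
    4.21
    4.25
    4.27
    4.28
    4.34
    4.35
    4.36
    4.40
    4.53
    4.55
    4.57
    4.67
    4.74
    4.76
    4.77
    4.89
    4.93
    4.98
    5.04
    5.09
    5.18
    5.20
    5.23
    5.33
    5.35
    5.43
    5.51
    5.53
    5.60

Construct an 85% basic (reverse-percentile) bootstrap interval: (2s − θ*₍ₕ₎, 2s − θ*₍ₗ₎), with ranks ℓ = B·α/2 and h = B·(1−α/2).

(3.53, 5.28)

Percentile endpoints at ranks 3 and 37: θ*₍3₎ = 3.68, θ*₍37₎ = 5.43.
Basic interval reflects these around s:
  lower = 2 × 4.48 − 5.43 = 3.53
  upper = 2 × 4.48 − 3.68 = 5.28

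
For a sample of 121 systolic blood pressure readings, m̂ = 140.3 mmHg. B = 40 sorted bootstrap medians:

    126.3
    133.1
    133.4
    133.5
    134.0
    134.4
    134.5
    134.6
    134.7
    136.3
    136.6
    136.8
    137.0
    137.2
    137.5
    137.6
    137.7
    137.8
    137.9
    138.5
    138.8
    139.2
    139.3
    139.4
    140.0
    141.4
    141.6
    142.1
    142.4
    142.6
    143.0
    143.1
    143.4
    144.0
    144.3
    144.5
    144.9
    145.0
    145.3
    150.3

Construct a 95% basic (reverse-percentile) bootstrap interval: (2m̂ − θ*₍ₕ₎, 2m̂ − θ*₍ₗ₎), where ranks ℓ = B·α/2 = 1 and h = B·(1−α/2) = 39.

Percentile endpoints at ranks 1 and 39: θ*₍1₎ = 126.3, θ*₍39₎ = 145.3.
Basic interval reflects these around m̂:
  lower = 2 × 140.3 − 145.3 = 135.3
  upper = 2 × 140.3 − 126.3 = 154.3

(135.3, 154.3)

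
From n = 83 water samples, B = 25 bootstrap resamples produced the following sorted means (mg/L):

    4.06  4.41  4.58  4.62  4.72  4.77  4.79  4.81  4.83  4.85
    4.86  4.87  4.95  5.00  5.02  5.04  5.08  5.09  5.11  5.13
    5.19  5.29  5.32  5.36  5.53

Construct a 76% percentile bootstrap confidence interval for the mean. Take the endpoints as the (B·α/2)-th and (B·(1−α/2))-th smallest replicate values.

α = 0.24; lower rank = 25 × 0.120 = 3; upper rank = 25 × 0.880 = 22.
The 3rd smallest replicate is 4.58; the 22nd is 5.29.

(4.58, 5.29)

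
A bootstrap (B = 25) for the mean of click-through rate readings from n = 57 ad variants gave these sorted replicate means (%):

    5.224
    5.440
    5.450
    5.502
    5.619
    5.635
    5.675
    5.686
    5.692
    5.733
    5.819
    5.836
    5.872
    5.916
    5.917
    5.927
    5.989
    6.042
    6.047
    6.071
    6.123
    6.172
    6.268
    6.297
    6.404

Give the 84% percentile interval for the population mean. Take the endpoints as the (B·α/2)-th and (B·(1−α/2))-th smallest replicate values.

α = 0.16; lower rank = 25 × 0.080 = 2; upper rank = 25 × 0.920 = 23.
The 2nd smallest replicate is 5.440; the 23rd is 6.268.

(5.440, 6.268)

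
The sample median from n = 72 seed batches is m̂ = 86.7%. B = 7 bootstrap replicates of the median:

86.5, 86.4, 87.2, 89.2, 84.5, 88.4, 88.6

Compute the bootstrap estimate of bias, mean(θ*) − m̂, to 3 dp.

bias = +0.557

mean(θ*) = (86.5 + 86.4 + 87.2 + 89.2 + 84.5 + 88.4 + 88.6) / 7 = 87.2571
bias = 87.2571 − 86.7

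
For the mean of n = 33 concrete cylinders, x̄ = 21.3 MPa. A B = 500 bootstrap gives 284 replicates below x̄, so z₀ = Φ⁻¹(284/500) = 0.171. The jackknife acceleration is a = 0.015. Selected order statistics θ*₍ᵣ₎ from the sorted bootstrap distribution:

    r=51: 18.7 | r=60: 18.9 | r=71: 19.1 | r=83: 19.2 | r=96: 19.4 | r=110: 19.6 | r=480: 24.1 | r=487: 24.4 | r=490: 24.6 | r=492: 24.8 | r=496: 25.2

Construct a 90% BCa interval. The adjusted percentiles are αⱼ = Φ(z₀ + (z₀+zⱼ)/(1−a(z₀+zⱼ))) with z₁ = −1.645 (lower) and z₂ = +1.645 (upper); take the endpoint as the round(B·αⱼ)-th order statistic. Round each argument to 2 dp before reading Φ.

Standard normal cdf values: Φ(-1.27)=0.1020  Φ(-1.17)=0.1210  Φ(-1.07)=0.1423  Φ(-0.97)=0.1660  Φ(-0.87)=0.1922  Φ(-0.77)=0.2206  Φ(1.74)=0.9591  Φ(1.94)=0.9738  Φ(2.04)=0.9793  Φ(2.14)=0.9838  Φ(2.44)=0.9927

(18.7, 24.6)

Lower: z₀ + z₁ = 0.171 + (-1.645) = -1.474; 1 − a(z₀+z₁) = 1 − (0.015)(-1.474) = 1.0221; argument = 0.171 + (-1.474)/1.0221 = -1.2711 → -1.27.
α₁ = Φ(-1.27) = 0.1020; rank = round(500 × 0.1020) = 51; θ*₍51₎ = 18.7.
Upper: z₀ + z₂ = 1.816; 1 − a(z₀+z₂) = 0.9728; argument = 2.0379 → 2.04; α₂ = 0.9793; rank = 490; θ*₍490₎ = 24.6.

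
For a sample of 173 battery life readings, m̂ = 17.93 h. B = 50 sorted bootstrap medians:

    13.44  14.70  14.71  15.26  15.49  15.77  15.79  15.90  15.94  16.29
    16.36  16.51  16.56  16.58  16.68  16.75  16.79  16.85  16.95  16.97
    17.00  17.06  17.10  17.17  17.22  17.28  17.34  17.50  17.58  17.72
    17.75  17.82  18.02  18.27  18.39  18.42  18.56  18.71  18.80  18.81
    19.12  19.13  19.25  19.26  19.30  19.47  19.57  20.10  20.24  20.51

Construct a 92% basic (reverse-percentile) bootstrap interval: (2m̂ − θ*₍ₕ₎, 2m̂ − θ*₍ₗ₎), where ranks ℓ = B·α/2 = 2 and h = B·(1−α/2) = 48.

Percentile endpoints at ranks 2 and 48: θ*₍2₎ = 14.70, θ*₍48₎ = 20.10.
Basic interval reflects these around m̂:
  lower = 2 × 17.93 − 20.10 = 15.76
  upper = 2 × 17.93 − 14.70 = 21.16

(15.76, 21.16)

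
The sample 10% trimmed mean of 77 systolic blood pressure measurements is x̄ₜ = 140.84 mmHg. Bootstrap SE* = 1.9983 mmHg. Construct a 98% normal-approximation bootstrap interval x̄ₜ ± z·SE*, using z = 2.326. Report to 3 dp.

(136.192, 145.488)

Margin = 2.326 × 1.9983 = 4.6480
Interval: 140.84 ± 4.6480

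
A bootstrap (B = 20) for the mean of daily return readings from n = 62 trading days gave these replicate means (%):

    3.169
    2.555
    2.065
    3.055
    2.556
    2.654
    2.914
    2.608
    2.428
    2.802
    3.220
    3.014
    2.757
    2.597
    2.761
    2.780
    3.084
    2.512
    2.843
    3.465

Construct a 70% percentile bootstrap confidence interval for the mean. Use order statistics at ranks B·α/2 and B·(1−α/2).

Sorted replicates: 2.065, 2.428, 2.512, 2.555, 2.556, 2.597, 2.608, 2.654, 2.757, 2.761, 2.780, 2.802, 2.843, 2.914, 3.014, 3.055, 3.084, 3.169, 3.220, 3.465
α = 0.30; lower rank = 20 × 0.150 = 3; upper rank = 20 × 0.850 = 17.
The 3rd smallest replicate is 2.512; the 17th is 3.084.

(2.512, 3.084)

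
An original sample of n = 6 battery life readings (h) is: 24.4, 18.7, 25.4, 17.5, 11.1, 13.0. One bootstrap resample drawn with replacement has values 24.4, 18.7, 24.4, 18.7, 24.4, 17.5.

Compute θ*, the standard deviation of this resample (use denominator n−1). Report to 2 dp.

Mean = 21.3500; sum of squared deviations = 56.7750
s² = 56.7750 / 5 = 11.3550
s = √11.3550 = 3.37

θ* = 3.37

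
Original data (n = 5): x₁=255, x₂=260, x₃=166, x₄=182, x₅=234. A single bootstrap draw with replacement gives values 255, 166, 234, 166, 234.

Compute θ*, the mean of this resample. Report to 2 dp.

θ* = 211.00

Mean = (255 + 166 + 234 + 166 + 234) / 5 = 1055.0 / 5 = 211.00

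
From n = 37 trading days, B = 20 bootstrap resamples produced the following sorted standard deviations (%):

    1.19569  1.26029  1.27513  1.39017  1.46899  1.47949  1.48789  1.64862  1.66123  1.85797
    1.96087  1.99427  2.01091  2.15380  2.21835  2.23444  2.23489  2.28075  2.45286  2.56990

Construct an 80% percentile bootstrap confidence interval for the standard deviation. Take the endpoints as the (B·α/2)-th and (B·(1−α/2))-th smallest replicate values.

α = 0.20; lower rank = 20 × 0.100 = 2; upper rank = 20 × 0.900 = 18.
The 2nd smallest replicate is 1.26029; the 18th is 2.28075.

(1.26029, 2.28075)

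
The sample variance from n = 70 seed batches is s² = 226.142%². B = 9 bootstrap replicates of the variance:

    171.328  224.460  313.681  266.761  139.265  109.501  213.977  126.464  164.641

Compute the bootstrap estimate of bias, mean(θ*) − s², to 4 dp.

mean(θ*) = (171.328 + 224.460 + 313.681 + 266.761 + 139.265 + 109.501 + 213.977 + 126.464 + 164.641) / 9 = 192.23089
bias = 192.23089 − 226.142

bias = −33.9111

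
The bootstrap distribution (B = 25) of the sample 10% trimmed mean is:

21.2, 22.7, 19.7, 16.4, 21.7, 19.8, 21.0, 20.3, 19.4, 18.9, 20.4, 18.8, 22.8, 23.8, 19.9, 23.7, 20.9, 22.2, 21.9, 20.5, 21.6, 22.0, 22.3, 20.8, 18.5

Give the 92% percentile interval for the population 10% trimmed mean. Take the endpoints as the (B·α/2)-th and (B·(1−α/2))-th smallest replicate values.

(16.4, 23.7)

Sorted replicates: 16.4, 18.5, 18.8, 18.9, 19.4, 19.7, 19.8, 19.9, 20.3, 20.4, 20.5, 20.8, 20.9, 21.0, 21.2, 21.6, 21.7, 21.9, 22.0, 22.2, 22.3, 22.7, 22.8, 23.7, 23.8
α = 0.08; lower rank = 25 × 0.040 = 1; upper rank = 25 × 0.960 = 24.
The 1st smallest replicate is 16.4; the 24th is 23.7.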